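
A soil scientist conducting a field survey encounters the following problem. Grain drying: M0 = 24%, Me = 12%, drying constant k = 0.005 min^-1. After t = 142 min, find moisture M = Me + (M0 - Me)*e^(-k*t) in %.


M = Me + (M0 - Me) * e^(-k*t)
  = 12 + (24 - 12) * e^(-0.005*142)
  = 12 + 12 * e^(-0.710)
  = 12 + 12 * 0.49164
  = 12 + 5.8997
  = 17.90%


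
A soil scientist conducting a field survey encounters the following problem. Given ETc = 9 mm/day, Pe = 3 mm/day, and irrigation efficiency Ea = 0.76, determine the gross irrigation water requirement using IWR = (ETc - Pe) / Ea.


IWR = (ETc - Pe) / Ea
    = (9 - 3) / 0.76
    = 6 / 0.76
    = 7.89 mm/day


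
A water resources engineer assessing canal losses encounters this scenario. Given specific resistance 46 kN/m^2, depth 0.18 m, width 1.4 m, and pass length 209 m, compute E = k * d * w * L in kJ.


E = k * d * w * L
  = 46 * 0.18 * 1.4 * 209
  = 2422.73 kJ


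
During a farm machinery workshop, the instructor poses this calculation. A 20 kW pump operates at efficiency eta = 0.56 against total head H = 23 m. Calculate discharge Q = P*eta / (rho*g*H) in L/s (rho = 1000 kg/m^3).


Q = (P * 1000 * eta) / (rho * g * H)
  = (20 * 1000 * 0.56) / (1000 * 9.81 * 23)
  = 11200 / 225630
  = 0.04964 m^3/s = 49.64 L/s


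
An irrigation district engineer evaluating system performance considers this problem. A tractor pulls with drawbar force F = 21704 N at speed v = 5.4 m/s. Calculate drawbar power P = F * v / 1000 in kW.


P = F * v / 1000
  = 21704 * 5.4 / 1000
  = 117201.60 / 1000
  = 117.20 kW


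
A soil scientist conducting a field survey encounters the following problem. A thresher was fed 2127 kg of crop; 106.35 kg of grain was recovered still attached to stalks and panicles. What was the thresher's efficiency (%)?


eta = (total - unthreshed) / total * 100
    = (2127 - 106.35) / 2127 * 100
    = 2020.65 / 2127 * 100
    = 95%


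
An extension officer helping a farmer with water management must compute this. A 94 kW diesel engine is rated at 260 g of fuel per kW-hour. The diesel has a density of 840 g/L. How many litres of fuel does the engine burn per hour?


FC = P * BSFC / rho_fuel
   = 94 * 260 / 840
   = 24440 / 840
   = 29.10 L/h


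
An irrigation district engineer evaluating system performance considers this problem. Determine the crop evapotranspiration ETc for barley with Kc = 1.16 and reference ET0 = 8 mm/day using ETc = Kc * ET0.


ETc = Kc * ET0
    = 1.16 * 8
    = 9.28 mm/day


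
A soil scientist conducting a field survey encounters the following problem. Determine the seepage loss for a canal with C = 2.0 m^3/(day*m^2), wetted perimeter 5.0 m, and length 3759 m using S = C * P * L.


S = C * P * L
  = 2.0 * 5.0 * 3759
  = 37590 m^3/day


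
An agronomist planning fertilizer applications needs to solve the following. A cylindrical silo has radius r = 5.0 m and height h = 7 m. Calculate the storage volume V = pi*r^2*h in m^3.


V = pi * r^2 * h
  = pi * 5.0^2 * 7
  = pi * 25 * 7
  = 549.78 m^3


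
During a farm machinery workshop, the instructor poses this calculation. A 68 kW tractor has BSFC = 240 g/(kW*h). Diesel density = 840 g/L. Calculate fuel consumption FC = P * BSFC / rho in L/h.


FC = P * BSFC / rho_fuel
   = 68 * 240 / 840
   = 16320 / 840
   = 19.43 L/h


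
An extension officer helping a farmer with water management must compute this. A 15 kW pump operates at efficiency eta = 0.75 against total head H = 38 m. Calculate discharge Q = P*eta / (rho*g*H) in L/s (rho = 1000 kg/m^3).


Q = (P * 1000 * eta) / (rho * g * H)
  = (15 * 1000 * 0.75) / (1000 * 9.81 * 38)
  = 11250 / 372780
  = 0.03018 m^3/s = 30.18 L/s


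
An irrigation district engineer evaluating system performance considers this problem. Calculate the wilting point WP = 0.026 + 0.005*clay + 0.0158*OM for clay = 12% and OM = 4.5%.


WP = 0.026 + 0.005*12 + 0.0158*4.5
   = 0.026 + 0.0600 + 0.0711
   = 0.1571


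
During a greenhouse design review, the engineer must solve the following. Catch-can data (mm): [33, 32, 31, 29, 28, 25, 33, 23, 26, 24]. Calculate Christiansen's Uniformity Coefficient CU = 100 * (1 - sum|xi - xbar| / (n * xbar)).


xbar = 284 / 10 = 28.400
sum|xi - xbar| = 32
CU = 100 * (1 - 32 / (10 * 28.400))
   = 100 * (1 - 0.1127)
   = 88.73%


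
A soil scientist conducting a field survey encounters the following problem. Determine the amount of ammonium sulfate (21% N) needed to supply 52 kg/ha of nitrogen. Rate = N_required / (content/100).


Rate = N_required / (N_content / 100)
     = 52 / (21 / 100)
     = 52 / 0.21
     = 247.62 kg/ha


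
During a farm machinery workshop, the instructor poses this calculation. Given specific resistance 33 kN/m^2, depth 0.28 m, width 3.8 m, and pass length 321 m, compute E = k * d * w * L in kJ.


E = k * d * w * L
  = 33 * 0.28 * 3.8 * 321
  = 11270.95 kJ


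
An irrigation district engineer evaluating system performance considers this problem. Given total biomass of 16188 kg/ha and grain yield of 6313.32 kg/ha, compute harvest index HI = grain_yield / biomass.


HI = grain_yield / biomass
   = 6313.32 / 16188
   = 0.39


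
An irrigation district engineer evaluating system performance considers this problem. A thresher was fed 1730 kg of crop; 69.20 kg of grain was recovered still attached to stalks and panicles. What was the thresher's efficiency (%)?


eta = (total - unthreshed) / total * 100
    = (1730 - 69.20) / 1730 * 100
    = 1660.80 / 1730 * 100
    = 96%


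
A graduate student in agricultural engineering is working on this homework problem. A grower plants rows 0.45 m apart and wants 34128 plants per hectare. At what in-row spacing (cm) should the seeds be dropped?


spacing = 10000 / (row_sp * density)
        = 10000 / (0.45 * 34128)
        = 10000 / 15357.60
        = 0.65114 m = 65.11 cm


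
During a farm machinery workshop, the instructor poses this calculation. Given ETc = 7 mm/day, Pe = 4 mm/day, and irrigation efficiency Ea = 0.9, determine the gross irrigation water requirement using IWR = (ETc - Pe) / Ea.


IWR = (ETc - Pe) / Ea
    = (7 - 4) / 0.9
    = 3 / 0.9
    = 3.33 mm/day


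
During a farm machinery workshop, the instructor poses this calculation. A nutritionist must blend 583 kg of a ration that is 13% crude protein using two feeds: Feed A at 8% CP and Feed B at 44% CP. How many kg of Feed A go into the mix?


parts_A = CP_b - target = 44 - 13 = 31
parts_B = target - CP_a = 13 - 8 = 5
total_parts = 31 + 5 = 36
Feed A = 583 * 31 / 36 = 502.03 kg
Feed B = 583 * 5 / 36 = 80.97 kg

502.03 kg


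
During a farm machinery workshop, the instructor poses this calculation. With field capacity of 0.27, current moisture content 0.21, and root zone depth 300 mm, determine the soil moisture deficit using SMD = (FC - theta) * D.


SMD = (FC - theta) * D
    = (0.27 - 0.21) * 300
    = 0.060 * 300
    = 18 mm


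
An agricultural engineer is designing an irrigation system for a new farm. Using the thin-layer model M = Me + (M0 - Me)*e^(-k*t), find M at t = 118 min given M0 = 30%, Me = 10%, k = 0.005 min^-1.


M = Me + (M0 - Me) * e^(-k*t)
  = 10 + (30 - 10) * e^(-0.005*118)
  = 10 + 20 * e^(-0.590)
  = 10 + 20 * 0.55433
  = 10 + 11.0865
  = 21.09%


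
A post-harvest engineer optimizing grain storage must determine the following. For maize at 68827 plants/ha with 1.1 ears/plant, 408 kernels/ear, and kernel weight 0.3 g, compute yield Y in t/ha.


Y = density * ears * kernels * kw
  = 68827 * 1.1 * 408 * 0.3 g/ha
  = 9266867.28 g/ha
  = 9266.87 kg/ha = 9.27 t/ha


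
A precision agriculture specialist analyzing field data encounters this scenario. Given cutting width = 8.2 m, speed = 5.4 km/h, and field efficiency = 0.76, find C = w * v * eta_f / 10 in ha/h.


C = w * v * eta_f / 10
  = 8.2 * 5.4 * 0.76 / 10
  = 33.65 / 10
  = 3.37 ha/h


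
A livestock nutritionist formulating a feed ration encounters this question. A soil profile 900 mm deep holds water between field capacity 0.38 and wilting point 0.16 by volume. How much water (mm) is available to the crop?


AW = (FC - WP) * D
   = (0.38 - 0.16) * 900
   = 0.22 * 900
   = 198 mm


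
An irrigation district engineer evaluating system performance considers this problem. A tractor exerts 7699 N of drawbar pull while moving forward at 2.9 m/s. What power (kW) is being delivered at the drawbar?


P = F * v / 1000
  = 7699 * 2.9 / 1000
  = 22327.10 / 1000
  = 22.33 kW


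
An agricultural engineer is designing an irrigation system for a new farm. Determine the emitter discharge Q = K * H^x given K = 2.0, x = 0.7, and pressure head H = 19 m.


Q = K * H^x
  = 2.0 * 19^0.7
  = 2.0 * 7.8547
  = 15.71 L/h


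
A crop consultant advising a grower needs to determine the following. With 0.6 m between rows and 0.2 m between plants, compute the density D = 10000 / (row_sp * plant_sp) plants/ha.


D = 10000 / (row_sp * plant_sp)
  = 10000 / (0.6 * 0.2)
  = 10000 / 0.1200
  = 83333.33 plants/ha


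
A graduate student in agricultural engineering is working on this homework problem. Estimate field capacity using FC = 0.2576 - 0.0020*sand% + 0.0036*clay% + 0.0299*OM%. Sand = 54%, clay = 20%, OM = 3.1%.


FC = 0.2576 - 0.0020*54 + 0.0036*20 + 0.0299*3.1
   = 0.2576 - 0.1080 + 0.0720 + 0.0927
   = 0.3143


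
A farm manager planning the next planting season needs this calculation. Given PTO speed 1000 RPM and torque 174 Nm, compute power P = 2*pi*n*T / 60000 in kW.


P = 2*pi*n*T / 60000
  = 2*pi * 1000 * 174 / 60000
  = 1093274.24 / 60000
  = 18.22 kW


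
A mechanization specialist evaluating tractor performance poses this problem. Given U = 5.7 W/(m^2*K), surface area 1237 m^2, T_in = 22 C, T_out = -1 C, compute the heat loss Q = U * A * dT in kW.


dT = 22 - (-1) = 23 K
Q = U * A * dT
  = 5.7 * 1237 * 23
  = 162170.70 W = 162.17 kW


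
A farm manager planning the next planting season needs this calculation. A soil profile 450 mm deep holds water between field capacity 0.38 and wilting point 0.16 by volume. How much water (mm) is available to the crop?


AW = (FC - WP) * D
   = (0.38 - 0.16) * 450
   = 0.22 * 450
   = 99 mm


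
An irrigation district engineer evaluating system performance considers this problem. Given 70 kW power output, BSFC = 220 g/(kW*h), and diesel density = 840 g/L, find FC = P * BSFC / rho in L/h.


FC = P * BSFC / rho_fuel
   = 70 * 220 / 840
   = 15400 / 840
   = 18.33 L/h


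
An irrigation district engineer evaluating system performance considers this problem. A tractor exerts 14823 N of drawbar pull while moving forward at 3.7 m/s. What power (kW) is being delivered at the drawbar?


P = F * v / 1000
  = 14823 * 3.7 / 1000
  = 54845.10 / 1000
  = 54.85 kW


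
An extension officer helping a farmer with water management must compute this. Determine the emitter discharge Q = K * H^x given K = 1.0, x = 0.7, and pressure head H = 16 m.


Q = K * H^x
  = 1.0 * 16^0.7
  = 1.0 * 6.9644
  = 6.96 L/h


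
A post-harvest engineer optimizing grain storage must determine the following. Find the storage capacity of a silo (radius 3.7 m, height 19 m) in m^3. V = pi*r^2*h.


V = pi * r^2 * h
  = pi * 3.7^2 * 19
  = pi * 13.69 * 19
  = 817.16 m^3


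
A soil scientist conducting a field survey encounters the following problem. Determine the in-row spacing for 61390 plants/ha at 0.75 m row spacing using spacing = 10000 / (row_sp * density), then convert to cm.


spacing = 10000 / (row_sp * density)
        = 10000 / (0.75 * 61390)
        = 10000 / 46042.50
        = 0.21719 m = 21.72 cm


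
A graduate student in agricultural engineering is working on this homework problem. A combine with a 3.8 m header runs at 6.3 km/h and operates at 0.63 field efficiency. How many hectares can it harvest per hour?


C = w * v * eta_f / 10
  = 3.8 * 6.3 * 0.63 / 10
  = 15.08 / 10
  = 1.51 ha/h


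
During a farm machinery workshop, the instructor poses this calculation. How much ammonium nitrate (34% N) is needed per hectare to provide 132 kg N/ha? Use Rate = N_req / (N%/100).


Rate = N_required / (N_content / 100)
     = 132 / (34 / 100)
     = 132 / 0.34
     = 388.24 kg/ha


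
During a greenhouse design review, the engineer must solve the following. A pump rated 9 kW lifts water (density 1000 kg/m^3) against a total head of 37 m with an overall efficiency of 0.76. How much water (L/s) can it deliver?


Q = (P * 1000 * eta) / (rho * g * H)
  = (9 * 1000 * 0.76) / (1000 * 9.81 * 37)
  = 6840 / 362970
  = 0.01884 m^3/s = 18.84 L/s


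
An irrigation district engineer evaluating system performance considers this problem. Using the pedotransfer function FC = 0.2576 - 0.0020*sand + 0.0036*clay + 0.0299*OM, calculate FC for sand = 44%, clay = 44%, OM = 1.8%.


FC = 0.2576 - 0.0020*44 + 0.0036*44 + 0.0299*1.8
   = 0.2576 - 0.0880 + 0.1584 + 0.0538
   = 0.3818


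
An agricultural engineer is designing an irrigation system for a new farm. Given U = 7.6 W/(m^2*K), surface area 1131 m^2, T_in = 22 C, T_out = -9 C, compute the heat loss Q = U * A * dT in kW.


dT = 22 - (-9) = 31 K
Q = U * A * dT
  = 7.6 * 1131 * 31
  = 266463.60 W = 266.46 kW


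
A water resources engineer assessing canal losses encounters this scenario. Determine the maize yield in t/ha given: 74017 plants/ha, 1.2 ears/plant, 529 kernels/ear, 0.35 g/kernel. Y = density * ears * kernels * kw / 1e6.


Y = density * ears * kernels * kw
  = 74017 * 1.2 * 529 * 0.35 g/ha
  = 16445097.06 g/ha
  = 16445.10 kg/ha = 16.45 t/ha


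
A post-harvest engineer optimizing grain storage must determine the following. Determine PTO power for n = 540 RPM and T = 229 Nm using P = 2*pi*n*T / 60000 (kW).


P = 2*pi*n*T / 60000
  = 2*pi * 540 * 229 / 60000
  = 776978.70 / 60000
  = 12.95 kW


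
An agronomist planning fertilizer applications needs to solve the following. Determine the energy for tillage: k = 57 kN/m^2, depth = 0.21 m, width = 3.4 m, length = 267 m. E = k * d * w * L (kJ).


E = k * d * w * L
  = 57 * 0.21 * 3.4 * 267
  = 10866.37 kJ


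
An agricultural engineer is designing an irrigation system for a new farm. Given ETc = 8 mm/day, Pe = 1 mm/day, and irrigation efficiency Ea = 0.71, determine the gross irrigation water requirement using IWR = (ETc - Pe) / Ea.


IWR = (ETc - Pe) / Ea
    = (8 - 1) / 0.71
    = 7 / 0.71
    = 9.86 mm/day


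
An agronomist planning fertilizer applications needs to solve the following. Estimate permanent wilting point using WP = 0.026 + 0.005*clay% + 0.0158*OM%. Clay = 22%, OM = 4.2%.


WP = 0.026 + 0.005*22 + 0.0158*4.2
   = 0.026 + 0.1100 + 0.0664
   = 0.2024


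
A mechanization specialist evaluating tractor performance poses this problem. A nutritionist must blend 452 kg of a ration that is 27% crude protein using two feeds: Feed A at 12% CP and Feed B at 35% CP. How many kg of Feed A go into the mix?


parts_A = CP_b - target = 35 - 27 = 8
parts_B = target - CP_a = 27 - 12 = 15
total_parts = 8 + 15 = 23
Feed A = 452 * 8 / 23 = 157.22 kg
Feed B = 452 * 15 / 23 = 294.78 kg

157.22 kg


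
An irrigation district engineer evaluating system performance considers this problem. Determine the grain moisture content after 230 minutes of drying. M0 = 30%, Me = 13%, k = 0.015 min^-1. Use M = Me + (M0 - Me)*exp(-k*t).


M = Me + (M0 - Me) * e^(-k*t)
  = 13 + (30 - 13) * e^(-0.015*230)
  = 13 + 17 * e^(-3.450)
  = 13 + 17 * 0.03175
  = 13 + 0.5397
  = 13.54%


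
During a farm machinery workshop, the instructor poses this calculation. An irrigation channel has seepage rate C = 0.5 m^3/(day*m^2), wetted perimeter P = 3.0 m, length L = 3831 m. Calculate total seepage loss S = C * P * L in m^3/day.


S = C * P * L
  = 0.5 * 3.0 * 3831
  = 5746.50 m^3/day


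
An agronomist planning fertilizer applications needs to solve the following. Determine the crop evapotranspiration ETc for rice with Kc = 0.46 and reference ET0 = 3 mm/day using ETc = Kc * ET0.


ETc = Kc * ET0
    = 0.46 * 3
    = 1.38 mm/day


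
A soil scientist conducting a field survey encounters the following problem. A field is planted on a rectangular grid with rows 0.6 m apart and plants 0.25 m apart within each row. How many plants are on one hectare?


D = 10000 / (row_sp * plant_sp)
  = 10000 / (0.6 * 0.25)
  = 10000 / 0.1500
  = 66666.67 plants/ha


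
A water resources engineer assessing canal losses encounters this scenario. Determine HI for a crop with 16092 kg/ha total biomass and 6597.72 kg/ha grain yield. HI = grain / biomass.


HI = grain_yield / biomass
   = 6597.72 / 16092
   = 0.41


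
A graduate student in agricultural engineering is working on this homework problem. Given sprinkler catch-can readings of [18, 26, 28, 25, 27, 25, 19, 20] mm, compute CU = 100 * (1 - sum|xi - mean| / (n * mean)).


xbar = 188 / 8 = 23.500
sum|xi - xbar| = 27
CU = 100 * (1 - 27 / (8 * 23.500))
   = 100 * (1 - 0.1436)
   = 85.64%


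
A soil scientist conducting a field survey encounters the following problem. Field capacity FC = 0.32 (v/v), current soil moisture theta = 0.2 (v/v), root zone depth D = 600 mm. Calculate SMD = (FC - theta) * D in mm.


SMD = (FC - theta) * D
    = (0.32 - 0.2) * 600
    = 0.120 * 600
    = 72 mm


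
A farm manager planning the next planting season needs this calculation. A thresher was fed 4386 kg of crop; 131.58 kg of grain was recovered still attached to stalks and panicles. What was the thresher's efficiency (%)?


eta = (total - unthreshed) / total * 100
    = (4386 - 131.58) / 4386 * 100
    = 4254.42 / 4386 * 100
    = 97%


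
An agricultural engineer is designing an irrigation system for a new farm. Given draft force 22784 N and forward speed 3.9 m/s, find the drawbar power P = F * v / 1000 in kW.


P = F * v / 1000
  = 22784 * 3.9 / 1000
  = 88857.60 / 1000
  = 88.86 kW


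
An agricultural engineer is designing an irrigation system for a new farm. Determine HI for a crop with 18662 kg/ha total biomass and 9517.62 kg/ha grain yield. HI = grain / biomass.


HI = grain_yield / biomass
   = 9517.62 / 18662
   = 0.51


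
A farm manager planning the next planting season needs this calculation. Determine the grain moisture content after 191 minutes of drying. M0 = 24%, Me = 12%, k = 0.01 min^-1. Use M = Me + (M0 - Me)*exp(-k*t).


M = Me + (M0 - Me) * e^(-k*t)
  = 12 + (24 - 12) * e^(-0.01*191)
  = 12 + 12 * e^(-1.910)
  = 12 + 12 * 0.14808
  = 12 + 1.7770
  = 13.78%


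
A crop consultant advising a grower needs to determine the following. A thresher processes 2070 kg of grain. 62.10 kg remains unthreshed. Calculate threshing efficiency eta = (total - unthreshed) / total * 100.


eta = (total - unthreshed) / total * 100
    = (2070 - 62.10) / 2070 * 100
    = 2007.90 / 2070 * 100
    = 97%


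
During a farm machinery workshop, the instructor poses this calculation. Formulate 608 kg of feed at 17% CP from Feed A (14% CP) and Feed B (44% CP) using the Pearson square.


parts_A = CP_b - target = 44 - 17 = 27
parts_B = target - CP_a = 17 - 14 = 3
total_parts = 27 + 3 = 30
Feed A = 608 * 27 / 30 = 547.20 kg
Feed B = 608 * 3 / 30 = 60.80 kg

547.20 kg


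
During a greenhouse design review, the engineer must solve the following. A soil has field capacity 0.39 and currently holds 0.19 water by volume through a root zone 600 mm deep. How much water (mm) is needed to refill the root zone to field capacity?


SMD = (FC - theta) * D
    = (0.39 - 0.19) * 600
    = 0.200 * 600
    = 120 mm


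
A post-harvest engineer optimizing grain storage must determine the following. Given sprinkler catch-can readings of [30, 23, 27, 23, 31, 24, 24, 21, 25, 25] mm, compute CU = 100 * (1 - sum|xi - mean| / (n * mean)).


xbar = 253 / 10 = 25.300
sum|xi - xbar| = 24.200
CU = 100 * (1 - 24.200 / (10 * 25.300))
   = 100 * (1 - 0.0957)
   = 90.43%


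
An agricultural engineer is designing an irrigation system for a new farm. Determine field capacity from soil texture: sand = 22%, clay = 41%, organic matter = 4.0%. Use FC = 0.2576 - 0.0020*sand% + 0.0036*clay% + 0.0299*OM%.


FC = 0.2576 - 0.0020*22 + 0.0036*41 + 0.0299*4.0
   = 0.2576 - 0.0440 + 0.1476 + 0.1196
   = 0.4808


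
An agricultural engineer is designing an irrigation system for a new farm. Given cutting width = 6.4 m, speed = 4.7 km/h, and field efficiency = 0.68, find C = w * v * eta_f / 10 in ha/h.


C = w * v * eta_f / 10
  = 6.4 * 4.7 * 0.68 / 10
  = 20.45 / 10
  = 2.05 ha/h


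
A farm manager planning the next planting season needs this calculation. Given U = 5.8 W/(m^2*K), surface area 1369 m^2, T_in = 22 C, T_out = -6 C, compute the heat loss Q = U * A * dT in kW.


dT = 22 - (-6) = 28 K
Q = U * A * dT
  = 5.8 * 1369 * 28
  = 222325.60 W = 222.33 kW


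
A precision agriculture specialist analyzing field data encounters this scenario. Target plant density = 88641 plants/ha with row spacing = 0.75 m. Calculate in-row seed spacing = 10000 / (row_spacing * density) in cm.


spacing = 10000 / (row_sp * density)
        = 10000 / (0.75 * 88641)
        = 10000 / 66480.75
        = 0.15042 m = 15.04 cm


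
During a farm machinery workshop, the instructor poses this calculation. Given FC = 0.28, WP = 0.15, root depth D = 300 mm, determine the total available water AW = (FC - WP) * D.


AW = (FC - WP) * D
   = (0.28 - 0.15) * 300
   = 0.13 * 300
   = 39 mm


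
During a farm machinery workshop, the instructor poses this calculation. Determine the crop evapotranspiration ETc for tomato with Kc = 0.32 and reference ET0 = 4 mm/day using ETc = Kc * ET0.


ETc = Kc * ET0
    = 0.32 * 4
    = 1.28 mm/day


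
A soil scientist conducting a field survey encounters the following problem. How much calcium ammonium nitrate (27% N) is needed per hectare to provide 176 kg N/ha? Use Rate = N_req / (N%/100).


Rate = N_required / (N_content / 100)
     = 176 / (27 / 100)
     = 176 / 0.27
     = 651.85 kg/ha


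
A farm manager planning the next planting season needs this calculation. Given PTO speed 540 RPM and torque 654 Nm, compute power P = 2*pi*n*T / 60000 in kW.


P = 2*pi*n*T / 60000
  = 2*pi * 540 * 654 / 60000
  = 2218969.72 / 60000
  = 36.98 kW


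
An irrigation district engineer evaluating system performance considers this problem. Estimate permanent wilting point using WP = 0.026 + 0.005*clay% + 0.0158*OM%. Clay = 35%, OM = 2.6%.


WP = 0.026 + 0.005*35 + 0.0158*2.6
   = 0.026 + 0.1750 + 0.0411
   = 0.2421


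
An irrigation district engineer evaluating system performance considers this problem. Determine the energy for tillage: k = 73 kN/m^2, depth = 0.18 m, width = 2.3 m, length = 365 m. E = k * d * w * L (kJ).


E = k * d * w * L
  = 73 * 0.18 * 2.3 * 365
  = 11031.03 kJ


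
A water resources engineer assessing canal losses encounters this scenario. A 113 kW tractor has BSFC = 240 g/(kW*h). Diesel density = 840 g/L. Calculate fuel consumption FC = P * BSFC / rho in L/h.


FC = P * BSFC / rho_fuel
   = 113 * 240 / 840
   = 27120 / 840
   = 32.29 L/h


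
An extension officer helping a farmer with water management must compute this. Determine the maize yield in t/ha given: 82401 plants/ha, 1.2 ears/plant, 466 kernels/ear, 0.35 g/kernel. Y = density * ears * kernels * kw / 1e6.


Y = density * ears * kernels * kw
  = 82401 * 1.2 * 466 * 0.35 g/ha
  = 16127523.72 g/ha
  = 16127.52 kg/ha = 16.13 t/ha


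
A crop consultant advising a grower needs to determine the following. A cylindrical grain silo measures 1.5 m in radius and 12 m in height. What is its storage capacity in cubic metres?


V = pi * r^2 * h
  = pi * 1.5^2 * 12
  = pi * 2.25 * 12
  = 84.82 m^3


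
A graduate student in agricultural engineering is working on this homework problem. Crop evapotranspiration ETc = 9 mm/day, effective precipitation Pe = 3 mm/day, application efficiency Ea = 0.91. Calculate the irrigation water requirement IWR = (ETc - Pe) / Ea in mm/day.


IWR = (ETc - Pe) / Ea
    = (9 - 3) / 0.91
    = 6 / 0.91
    = 6.59 mm/day


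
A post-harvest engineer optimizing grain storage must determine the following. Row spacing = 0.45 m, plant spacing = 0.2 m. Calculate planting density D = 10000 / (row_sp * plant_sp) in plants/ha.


D = 10000 / (row_sp * plant_sp)
  = 10000 / (0.45 * 0.2)
  = 10000 / 0.0900
  = 111111.11 plants/ha


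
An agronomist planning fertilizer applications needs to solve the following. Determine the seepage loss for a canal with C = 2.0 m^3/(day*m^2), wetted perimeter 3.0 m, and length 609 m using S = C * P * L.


S = C * P * L
  = 2.0 * 3.0 * 609
  = 3654 m^3/day


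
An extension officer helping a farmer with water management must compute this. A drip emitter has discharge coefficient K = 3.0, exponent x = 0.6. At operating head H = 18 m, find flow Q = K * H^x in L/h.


Q = K * H^x
  = 3.0 * 18^0.6
  = 3.0 * 5.6645
  = 16.99 L/h


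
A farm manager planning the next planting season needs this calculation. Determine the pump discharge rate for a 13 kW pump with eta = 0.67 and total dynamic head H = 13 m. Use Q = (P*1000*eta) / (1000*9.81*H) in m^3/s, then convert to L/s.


Q = (P * 1000 * eta) / (rho * g * H)
  = (13 * 1000 * 0.67) / (1000 * 9.81 * 13)
  = 8710 / 127530
  = 0.06830 m^3/s = 68.30 L/s


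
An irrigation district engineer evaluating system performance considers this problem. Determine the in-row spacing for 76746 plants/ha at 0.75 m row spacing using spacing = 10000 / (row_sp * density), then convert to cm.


spacing = 10000 / (row_sp * density)
        = 10000 / (0.75 * 76746)
        = 10000 / 57559.50
        = 0.17373 m = 17.37 cm


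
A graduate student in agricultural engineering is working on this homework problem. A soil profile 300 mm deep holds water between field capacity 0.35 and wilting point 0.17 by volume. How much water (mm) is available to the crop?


AW = (FC - WP) * D
   = (0.35 - 0.17) * 300
   = 0.18 * 300
   = 54 mm


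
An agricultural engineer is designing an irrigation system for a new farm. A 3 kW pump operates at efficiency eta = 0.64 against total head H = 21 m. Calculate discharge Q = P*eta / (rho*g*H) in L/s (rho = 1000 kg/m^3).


Q = (P * 1000 * eta) / (rho * g * H)
  = (3 * 1000 * 0.64) / (1000 * 9.81 * 21)
  = 1920 / 206010
  = 0.00932 m^3/s = 9.32 L/s


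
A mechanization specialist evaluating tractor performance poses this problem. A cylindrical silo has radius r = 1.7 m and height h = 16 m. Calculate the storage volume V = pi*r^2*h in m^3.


V = pi * r^2 * h
  = pi * 1.7^2 * 16
  = pi * 2.89 * 16
  = 145.27 m^3


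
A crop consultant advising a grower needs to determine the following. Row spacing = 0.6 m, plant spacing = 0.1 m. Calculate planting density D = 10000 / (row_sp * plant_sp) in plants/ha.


D = 10000 / (row_sp * plant_sp)
  = 10000 / (0.6 * 0.1)
  = 10000 / 0.0600
  = 166666.67 plants/ha


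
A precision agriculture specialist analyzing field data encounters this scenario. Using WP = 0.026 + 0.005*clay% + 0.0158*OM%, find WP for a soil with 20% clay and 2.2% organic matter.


WP = 0.026 + 0.005*20 + 0.0158*2.2
   = 0.026 + 0.1000 + 0.0348
   = 0.1608


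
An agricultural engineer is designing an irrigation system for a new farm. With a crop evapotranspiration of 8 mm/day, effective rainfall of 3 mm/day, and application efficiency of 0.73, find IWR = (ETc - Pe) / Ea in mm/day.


IWR = (ETc - Pe) / Ea
    = (8 - 3) / 0.73
    = 5 / 0.73
    = 6.85 mm/day


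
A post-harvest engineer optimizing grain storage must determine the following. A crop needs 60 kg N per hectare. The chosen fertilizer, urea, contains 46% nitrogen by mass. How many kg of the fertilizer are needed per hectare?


Rate = N_required / (N_content / 100)
     = 60 / (46 / 100)
     = 60 / 0.46
     = 130.43 kg/ha


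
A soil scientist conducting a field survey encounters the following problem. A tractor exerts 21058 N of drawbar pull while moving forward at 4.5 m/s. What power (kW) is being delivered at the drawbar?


P = F * v / 1000
  = 21058 * 4.5 / 1000
  = 94761 / 1000
  = 94.76 kW


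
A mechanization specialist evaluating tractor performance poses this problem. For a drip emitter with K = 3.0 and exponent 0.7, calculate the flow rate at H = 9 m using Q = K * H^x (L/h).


Q = K * H^x
  = 3.0 * 9^0.7
  = 3.0 * 4.6555
  = 13.97 L/h


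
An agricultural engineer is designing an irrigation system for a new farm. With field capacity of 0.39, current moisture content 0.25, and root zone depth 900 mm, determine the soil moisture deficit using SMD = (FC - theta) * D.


SMD = (FC - theta) * D
    = (0.39 - 0.25) * 900
    = 0.140 * 900
    = 126 mm


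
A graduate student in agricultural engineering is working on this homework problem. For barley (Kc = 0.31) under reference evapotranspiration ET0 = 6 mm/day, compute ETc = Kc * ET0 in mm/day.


ETc = Kc * ET0
    = 0.31 * 6
    = 1.86 mm/day


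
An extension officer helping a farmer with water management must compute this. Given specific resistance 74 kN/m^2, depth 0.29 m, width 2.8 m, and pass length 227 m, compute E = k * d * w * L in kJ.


E = k * d * w * L
  = 74 * 0.29 * 2.8 * 227
  = 13639.98 kJ


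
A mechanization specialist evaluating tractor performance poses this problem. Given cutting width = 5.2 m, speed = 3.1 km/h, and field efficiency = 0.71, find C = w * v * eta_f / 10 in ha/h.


C = w * v * eta_f / 10
  = 5.2 * 3.1 * 0.71 / 10
  = 11.45 / 10
  = 1.14 ha/h


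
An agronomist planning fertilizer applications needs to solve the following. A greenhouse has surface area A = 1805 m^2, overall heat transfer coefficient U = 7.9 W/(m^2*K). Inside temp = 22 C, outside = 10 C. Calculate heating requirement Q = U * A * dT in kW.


dT = 22 - (10) = 12 K
Q = U * A * dT
  = 7.9 * 1805 * 12
  = 171114 W = 171.11 kW


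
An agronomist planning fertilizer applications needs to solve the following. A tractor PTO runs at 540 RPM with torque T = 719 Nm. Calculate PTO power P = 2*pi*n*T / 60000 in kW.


P = 2*pi*n*T / 60000
  = 2*pi * 540 * 719 / 60000
  = 2439509.53 / 60000
  = 40.66 kW


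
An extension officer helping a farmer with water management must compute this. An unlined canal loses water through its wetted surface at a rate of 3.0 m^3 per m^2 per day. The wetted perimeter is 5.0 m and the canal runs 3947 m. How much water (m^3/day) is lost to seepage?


S = C * P * L
  = 3.0 * 5.0 * 3947
  = 59205 m^3/day


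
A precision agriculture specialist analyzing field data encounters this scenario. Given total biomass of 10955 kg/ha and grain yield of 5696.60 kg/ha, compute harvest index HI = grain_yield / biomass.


HI = grain_yield / biomass
   = 5696.60 / 10955
   = 0.52


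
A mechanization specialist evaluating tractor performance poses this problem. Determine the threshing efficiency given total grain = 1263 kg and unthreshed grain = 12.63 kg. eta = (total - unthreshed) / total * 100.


eta = (total - unthreshed) / total * 100
    = (1263 - 12.63) / 1263 * 100
    = 1250.37 / 1263 * 100
    = 99%


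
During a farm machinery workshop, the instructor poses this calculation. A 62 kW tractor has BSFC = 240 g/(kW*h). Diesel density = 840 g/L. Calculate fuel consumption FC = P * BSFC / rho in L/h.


FC = P * BSFC / rho_fuel
   = 62 * 240 / 840
   = 14880 / 840
   = 17.71 L/h


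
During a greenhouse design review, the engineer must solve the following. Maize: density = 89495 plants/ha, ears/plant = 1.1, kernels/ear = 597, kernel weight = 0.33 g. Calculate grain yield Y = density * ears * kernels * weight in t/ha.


Y = density * ears * kernels * kw
  = 89495 * 1.1 * 597 * 0.33 g/ha
  = 19394550.95 g/ha
  = 19394.55 kg/ha = 19.39 t/ha


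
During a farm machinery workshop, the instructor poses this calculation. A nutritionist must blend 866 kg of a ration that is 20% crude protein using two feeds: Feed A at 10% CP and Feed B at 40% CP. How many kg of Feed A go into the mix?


parts_A = CP_b - target = 40 - 20 = 20
parts_B = target - CP_a = 20 - 10 = 10
total_parts = 20 + 10 = 30
Feed A = 866 * 20 / 30 = 577.33 kg
Feed B = 866 * 10 / 30 = 288.67 kg

577.33 kg


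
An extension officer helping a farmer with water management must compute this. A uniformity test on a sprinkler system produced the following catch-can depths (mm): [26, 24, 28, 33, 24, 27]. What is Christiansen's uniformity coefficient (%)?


xbar = 162 / 6 = 27
sum|xi - xbar| = 14
CU = 100 * (1 - 14 / (6 * 27))
   = 100 * (1 - 0.0864)
   = 91.36%


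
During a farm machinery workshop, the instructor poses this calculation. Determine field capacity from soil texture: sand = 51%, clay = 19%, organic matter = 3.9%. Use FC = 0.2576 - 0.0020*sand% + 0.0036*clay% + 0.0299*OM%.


FC = 0.2576 - 0.0020*51 + 0.0036*19 + 0.0299*3.9
   = 0.2576 - 0.1020 + 0.0684 + 0.1166
   = 0.3406


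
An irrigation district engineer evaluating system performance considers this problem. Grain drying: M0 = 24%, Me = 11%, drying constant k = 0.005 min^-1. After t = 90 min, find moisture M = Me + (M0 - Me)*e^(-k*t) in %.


M = Me + (M0 - Me) * e^(-k*t)
  = 11 + (24 - 11) * e^(-0.005*90)
  = 11 + 13 * e^(-0.450)
  = 11 + 13 * 0.63763
  = 11 + 8.2892
  = 19.29%


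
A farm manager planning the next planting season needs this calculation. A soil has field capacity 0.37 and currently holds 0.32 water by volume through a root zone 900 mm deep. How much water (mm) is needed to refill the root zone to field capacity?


SMD = (FC - theta) * D
    = (0.37 - 0.32) * 900
    = 0.050 * 900
    = 45 mm


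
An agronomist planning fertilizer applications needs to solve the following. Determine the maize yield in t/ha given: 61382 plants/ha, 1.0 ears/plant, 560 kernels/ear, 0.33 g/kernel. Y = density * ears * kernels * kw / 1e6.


Y = density * ears * kernels * kw
  = 61382 * 1.0 * 560 * 0.33 g/ha
  = 11343393.60 g/ha
  = 11343.39 kg/ha = 11.34 t/ha


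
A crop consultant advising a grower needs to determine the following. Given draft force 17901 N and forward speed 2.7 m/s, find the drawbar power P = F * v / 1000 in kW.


P = F * v / 1000
  = 17901 * 2.7 / 1000
  = 48332.70 / 1000
  = 48.33 kW


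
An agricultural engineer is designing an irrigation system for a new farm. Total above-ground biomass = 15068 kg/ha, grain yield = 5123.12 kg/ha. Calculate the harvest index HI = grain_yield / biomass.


HI = grain_yield / biomass
   = 5123.12 / 15068
   = 0.34


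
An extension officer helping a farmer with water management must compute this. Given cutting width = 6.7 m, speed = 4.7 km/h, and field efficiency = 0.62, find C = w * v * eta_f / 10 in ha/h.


C = w * v * eta_f / 10
  = 6.7 * 4.7 * 0.62 / 10
  = 19.52 / 10
  = 1.95 ha/h


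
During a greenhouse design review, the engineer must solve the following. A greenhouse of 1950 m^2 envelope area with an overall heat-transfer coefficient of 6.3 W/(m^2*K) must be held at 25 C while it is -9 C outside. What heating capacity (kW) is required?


dT = 25 - (-9) = 34 K
Q = U * A * dT
  = 6.3 * 1950 * 34
  = 417690 W = 417.69 kW


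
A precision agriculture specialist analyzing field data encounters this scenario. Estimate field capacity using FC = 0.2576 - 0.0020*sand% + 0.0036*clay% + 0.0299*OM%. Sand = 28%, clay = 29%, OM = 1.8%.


FC = 0.2576 - 0.0020*28 + 0.0036*29 + 0.0299*1.8
   = 0.2576 - 0.0560 + 0.1044 + 0.0538
   = 0.3598


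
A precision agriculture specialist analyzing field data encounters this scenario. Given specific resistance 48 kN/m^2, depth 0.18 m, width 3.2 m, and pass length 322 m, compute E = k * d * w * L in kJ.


E = k * d * w * L
  = 48 * 0.18 * 3.2 * 322
  = 8902.66 kJ


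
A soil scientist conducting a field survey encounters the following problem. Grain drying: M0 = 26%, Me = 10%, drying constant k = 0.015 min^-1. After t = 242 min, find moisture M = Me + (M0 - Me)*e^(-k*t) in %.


M = Me + (M0 - Me) * e^(-k*t)
  = 10 + (26 - 10) * e^(-0.015*242)
  = 10 + 16 * e^(-3.630)
  = 10 + 16 * 0.02652
  = 10 + 0.4243
  = 10.42%


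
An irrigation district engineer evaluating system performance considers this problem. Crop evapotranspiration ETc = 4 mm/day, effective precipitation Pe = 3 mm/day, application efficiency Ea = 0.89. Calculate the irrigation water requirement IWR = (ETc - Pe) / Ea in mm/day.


IWR = (ETc - Pe) / Ea
    = (4 - 3) / 0.89
    = 1 / 0.89
    = 1.12 mm/day


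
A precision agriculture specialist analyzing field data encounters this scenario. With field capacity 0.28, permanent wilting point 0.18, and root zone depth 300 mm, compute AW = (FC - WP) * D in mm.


AW = (FC - WP) * D
   = (0.28 - 0.18) * 300
   = 0.10 * 300
   = 30 mm


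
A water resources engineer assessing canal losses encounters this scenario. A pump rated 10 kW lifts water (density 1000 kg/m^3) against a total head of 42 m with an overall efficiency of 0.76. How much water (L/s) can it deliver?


Q = (P * 1000 * eta) / (rho * g * H)
  = (10 * 1000 * 0.76) / (1000 * 9.81 * 42)
  = 7600 / 412020
  = 0.01845 m^3/s = 18.45 L/s


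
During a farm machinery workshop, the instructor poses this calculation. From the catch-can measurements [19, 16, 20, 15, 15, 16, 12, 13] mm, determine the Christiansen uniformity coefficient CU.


xbar = 126 / 8 = 15.750
sum|xi - xbar| = 16
CU = 100 * (1 - 16 / (8 * 15.750))
   = 100 * (1 - 0.1270)
   = 87.30%


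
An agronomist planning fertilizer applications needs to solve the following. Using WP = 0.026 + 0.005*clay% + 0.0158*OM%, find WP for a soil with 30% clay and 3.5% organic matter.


WP = 0.026 + 0.005*30 + 0.0158*3.5
   = 0.026 + 0.1500 + 0.0553
   = 0.2313


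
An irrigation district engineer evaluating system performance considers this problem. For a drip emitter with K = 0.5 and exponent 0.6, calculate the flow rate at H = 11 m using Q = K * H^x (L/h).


Q = K * H^x
  = 0.5 * 11^0.6
  = 0.5 * 4.2154
  = 2.11 L/h


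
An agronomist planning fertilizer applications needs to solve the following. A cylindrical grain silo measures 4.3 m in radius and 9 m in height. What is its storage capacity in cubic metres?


V = pi * r^2 * h
  = pi * 4.3^2 * 9
  = pi * 18.49 * 9
  = 522.79 m^3


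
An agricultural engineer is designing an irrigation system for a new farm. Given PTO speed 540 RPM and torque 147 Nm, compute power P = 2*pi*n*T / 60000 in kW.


P = 2*pi*n*T / 60000
  = 2*pi * 540 * 147 / 60000
  = 498759.25 / 60000
  = 8.31 kW


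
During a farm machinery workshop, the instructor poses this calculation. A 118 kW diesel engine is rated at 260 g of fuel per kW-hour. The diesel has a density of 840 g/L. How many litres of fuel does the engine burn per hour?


FC = P * BSFC / rho_fuel
   = 118 * 260 / 840
   = 30680 / 840
   = 36.52 L/h


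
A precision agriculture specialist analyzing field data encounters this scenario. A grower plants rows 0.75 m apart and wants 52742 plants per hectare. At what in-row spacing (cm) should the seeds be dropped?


spacing = 10000 / (row_sp * density)
        = 10000 / (0.75 * 52742)
        = 10000 / 39556.50
        = 0.25280 m = 25.28 cm


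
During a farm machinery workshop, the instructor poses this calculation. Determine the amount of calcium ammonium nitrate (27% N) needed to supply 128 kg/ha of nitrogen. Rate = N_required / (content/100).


Rate = N_required / (N_content / 100)
     = 128 / (27 / 100)
     = 128 / 0.27
     = 474.07 kg/ha


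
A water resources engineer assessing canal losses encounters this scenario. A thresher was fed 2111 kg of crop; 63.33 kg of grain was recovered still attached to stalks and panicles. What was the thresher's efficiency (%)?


eta = (total - unthreshed) / total * 100
    = (2111 - 63.33) / 2111 * 100
    = 2047.67 / 2111 * 100
    = 97%


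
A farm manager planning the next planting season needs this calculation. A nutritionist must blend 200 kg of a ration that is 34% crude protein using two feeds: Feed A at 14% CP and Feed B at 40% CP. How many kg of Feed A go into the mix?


parts_A = CP_b - target = 40 - 34 = 6
parts_B = target - CP_a = 34 - 14 = 20
total_parts = 6 + 20 = 26
Feed A = 200 * 6 / 26 = 46.15 kg
Feed B = 200 * 20 / 26 = 153.85 kg

46.15 kg
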